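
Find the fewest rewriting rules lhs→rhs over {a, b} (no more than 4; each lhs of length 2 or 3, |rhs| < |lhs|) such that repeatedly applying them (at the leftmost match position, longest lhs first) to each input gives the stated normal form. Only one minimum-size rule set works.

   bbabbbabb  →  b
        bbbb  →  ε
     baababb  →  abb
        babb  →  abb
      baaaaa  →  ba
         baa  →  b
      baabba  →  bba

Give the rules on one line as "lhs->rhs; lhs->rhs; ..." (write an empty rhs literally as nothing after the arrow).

aa->; aab->; bab->ab; bbb->aa

  | bbabbbabb => babbbabb => abbbabb => aaaabb => aabb => b
  | bbbb => aab => ε
  | baababb => babb => abb
  | babb => abb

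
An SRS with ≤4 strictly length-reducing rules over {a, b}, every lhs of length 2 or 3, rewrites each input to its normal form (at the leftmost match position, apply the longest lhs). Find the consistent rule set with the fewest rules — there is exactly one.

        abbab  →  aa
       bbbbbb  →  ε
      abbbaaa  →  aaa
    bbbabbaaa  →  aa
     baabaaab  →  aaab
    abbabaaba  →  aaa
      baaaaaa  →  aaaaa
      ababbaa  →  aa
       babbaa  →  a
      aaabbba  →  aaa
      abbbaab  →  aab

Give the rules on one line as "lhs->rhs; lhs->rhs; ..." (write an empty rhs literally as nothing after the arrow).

  | abbab => aabb => aa
  | bbbbbb => bbbb => bb => ε
  | abbbaaa => abaaa => aaa
  | bbbabbaaa => babbaaa => bbaaa => abaa => aa

ba->; bb->; bba->ab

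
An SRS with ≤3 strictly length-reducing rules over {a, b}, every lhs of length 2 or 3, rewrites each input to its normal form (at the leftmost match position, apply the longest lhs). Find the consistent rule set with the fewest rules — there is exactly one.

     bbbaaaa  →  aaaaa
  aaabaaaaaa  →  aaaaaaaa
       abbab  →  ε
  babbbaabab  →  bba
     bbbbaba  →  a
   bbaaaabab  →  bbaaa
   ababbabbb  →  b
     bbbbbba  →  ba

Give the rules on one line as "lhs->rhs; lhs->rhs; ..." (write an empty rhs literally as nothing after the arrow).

ab->; abb->; bbb->a

  | bbbaaaa => aaaaa
  | aaabaaaaaa => aaaaaaaa
  | abbab => ab => ε
  | babbbaabab => bbaabab => bbaab => bba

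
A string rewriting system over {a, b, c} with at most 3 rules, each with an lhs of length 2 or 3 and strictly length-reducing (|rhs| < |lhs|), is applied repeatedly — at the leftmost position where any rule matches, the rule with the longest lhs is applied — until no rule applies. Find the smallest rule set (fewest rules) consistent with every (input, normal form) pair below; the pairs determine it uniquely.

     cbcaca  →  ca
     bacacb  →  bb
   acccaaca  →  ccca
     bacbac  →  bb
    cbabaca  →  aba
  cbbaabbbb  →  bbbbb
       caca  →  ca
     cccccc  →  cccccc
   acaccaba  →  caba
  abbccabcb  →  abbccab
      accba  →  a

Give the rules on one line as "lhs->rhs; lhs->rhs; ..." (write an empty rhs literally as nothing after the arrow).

  | cbcaca => caca => ca
  | bacacb => bacb => bb
  | acccaaca => ccaaca => ccca
  | bacbac => bbac => bb

aa->; ac->; cb->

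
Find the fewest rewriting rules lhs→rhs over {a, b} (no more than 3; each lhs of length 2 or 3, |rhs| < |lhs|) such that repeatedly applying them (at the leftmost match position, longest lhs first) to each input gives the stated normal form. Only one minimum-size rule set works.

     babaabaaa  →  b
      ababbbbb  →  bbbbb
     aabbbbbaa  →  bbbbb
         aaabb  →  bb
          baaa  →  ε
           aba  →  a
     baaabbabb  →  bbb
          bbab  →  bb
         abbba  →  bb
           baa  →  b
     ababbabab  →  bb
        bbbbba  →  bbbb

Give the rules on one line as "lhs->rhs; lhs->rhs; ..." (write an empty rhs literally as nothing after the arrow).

  | babaabaaa => baabaaa => bbaaa => bba => b
  | ababbbbb => abbbbb => bbbbb
  | aabbbbbaa => abbbbbaa => bbbbbaa => bbbbb
  | aaabb => aabb => abb => bb

abb->bb; ba->; baa->b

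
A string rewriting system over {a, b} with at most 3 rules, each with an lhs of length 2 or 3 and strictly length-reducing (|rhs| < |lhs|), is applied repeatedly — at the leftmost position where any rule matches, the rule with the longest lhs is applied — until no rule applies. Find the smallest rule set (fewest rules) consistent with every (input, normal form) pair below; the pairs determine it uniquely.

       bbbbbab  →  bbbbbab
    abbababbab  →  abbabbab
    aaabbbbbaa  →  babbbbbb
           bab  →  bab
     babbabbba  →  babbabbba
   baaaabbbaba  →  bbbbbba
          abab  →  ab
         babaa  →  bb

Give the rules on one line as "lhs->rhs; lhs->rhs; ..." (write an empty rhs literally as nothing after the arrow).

aa->b; aba->a

  | bbbbbab
  | abbababbab => abbabbab
  | aaabbbbbaa => babbbbbaa => babbbbbb
  | bab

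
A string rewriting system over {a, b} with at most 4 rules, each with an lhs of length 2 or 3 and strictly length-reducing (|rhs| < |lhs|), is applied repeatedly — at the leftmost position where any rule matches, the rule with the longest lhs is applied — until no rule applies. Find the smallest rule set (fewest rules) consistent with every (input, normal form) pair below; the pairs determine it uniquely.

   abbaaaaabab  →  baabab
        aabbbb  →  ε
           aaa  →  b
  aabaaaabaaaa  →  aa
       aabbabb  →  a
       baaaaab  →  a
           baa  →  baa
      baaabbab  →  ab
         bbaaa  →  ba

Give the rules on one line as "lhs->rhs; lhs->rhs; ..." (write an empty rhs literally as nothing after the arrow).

  | abbaaaaabab => aaaaabab => baabab
  | aabbbb => abb => ε
  | aaa => b
  | aabaaaabaaaa => aabbabaaaa => aabaaaa => aabba => aa

aaa->b; abb->; bb->a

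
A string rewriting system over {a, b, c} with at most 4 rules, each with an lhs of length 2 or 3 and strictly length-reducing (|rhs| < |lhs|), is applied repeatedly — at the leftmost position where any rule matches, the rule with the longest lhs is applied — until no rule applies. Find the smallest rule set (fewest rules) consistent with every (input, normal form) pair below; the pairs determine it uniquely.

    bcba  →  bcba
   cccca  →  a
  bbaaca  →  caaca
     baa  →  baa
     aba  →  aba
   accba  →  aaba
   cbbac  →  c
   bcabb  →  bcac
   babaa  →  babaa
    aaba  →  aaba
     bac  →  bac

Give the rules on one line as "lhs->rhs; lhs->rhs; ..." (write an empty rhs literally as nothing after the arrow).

  | bcba
  | cccca => acca => a
  | bbaaca => caaca
  | baa

bb->c; cc->a; cca->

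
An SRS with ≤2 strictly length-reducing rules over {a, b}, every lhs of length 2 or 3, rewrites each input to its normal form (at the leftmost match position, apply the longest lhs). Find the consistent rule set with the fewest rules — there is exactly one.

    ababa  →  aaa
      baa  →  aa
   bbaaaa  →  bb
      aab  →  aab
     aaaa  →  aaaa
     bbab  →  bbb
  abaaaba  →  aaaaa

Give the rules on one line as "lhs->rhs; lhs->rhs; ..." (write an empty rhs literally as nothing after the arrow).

  | ababa => aaba => aaa
  | baa => aa
  | bbaaaa => bbaaa => bbaa => bba => bb
  | aab

ba->a; bba->bb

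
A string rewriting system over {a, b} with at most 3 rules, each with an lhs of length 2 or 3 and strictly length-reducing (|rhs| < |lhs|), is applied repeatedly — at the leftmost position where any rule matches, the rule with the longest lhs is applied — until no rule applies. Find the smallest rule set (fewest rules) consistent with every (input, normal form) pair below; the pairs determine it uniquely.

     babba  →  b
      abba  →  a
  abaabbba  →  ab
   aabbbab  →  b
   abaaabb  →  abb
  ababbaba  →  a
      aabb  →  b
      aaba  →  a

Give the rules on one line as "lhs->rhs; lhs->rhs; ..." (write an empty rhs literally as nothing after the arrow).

  | babba => bbba => b
  | abba => a
  | abaabbba => abbba => ab
  | aabbbab => bbab => b

aab->; bab->bb; bba->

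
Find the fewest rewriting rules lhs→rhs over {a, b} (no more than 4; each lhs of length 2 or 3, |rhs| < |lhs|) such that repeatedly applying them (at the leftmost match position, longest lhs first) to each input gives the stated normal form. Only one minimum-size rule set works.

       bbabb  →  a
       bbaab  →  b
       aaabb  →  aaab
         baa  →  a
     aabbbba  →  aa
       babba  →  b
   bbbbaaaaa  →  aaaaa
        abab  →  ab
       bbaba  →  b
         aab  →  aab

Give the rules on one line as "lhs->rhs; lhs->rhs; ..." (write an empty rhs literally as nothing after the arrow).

abb->ab; ba->; bbb->a

  | bbabb => bbb => a
  | bbaab => bab => b
  | aaabb => aaab
  | baa => a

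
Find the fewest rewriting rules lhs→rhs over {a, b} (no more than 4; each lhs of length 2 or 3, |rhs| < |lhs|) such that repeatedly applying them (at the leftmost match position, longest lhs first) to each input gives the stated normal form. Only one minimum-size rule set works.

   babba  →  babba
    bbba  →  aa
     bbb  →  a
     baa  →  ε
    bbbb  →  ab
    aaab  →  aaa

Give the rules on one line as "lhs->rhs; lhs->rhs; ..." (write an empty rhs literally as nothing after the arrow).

aab->aa; baa->; bbb->a

  | babba
  | bbba => aa
  | bbb => a
  | baa => ε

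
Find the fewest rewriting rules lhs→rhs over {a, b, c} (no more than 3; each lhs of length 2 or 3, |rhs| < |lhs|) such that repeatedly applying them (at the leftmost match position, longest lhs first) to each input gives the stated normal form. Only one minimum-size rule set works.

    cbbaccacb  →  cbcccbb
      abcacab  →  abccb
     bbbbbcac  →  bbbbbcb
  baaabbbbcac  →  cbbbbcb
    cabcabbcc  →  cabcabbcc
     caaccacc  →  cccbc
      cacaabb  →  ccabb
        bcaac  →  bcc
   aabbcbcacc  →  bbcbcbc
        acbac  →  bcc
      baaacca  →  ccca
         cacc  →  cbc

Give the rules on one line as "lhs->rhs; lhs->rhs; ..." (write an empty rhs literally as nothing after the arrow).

aa->; ac->b; ba->c

  | cbbaccacb => cbcccacb => cbcccbb
  | abcacab => abcbab => abccb
  | bbbbbcac => bbbbbcb
  | baaabbbbcac => caabbbbcac => cbbbbcac => cbbbbcb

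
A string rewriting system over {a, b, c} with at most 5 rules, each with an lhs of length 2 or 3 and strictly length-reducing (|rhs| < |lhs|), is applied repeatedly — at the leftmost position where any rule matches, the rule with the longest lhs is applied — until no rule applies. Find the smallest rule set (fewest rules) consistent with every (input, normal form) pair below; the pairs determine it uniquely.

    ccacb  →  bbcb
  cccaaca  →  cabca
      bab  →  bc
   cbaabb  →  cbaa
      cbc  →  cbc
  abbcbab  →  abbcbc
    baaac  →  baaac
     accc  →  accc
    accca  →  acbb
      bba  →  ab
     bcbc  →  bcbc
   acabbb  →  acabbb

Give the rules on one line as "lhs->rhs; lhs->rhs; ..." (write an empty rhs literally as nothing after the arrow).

  | ccacb => bbcb
  | cccaaca => cbbaca => cabca
  | bab => bc
  | cbaabb => cbaab => cbaa

aab->aa; bab->bc; bba->ab; cca->bb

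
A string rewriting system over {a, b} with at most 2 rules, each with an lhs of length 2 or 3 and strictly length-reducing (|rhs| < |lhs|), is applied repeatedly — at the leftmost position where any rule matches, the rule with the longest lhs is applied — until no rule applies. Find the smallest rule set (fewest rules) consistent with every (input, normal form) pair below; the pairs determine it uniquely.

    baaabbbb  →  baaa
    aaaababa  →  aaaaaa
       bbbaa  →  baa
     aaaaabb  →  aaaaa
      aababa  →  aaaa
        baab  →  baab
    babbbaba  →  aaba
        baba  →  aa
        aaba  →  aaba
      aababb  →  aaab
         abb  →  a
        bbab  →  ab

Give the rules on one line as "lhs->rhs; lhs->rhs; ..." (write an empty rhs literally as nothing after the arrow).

  | baaabbbb => baaabb => baaa
  | aaaababa => aaaaaa
  | bbbaa => baa
  | aaaaabb => aaaaa

bab->a; bb->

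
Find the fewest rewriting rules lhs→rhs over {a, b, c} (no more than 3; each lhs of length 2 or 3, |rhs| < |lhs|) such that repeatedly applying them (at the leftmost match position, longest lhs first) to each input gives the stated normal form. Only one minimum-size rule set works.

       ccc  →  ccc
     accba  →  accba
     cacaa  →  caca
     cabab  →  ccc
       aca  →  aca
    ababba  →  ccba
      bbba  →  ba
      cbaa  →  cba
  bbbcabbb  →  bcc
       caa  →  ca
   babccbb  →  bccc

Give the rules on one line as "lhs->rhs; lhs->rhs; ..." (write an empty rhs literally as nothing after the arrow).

  | ccc
  | accba
  | cacaa => caca
  | cabab => ccab => ccc

aa->a; ab->c; bb->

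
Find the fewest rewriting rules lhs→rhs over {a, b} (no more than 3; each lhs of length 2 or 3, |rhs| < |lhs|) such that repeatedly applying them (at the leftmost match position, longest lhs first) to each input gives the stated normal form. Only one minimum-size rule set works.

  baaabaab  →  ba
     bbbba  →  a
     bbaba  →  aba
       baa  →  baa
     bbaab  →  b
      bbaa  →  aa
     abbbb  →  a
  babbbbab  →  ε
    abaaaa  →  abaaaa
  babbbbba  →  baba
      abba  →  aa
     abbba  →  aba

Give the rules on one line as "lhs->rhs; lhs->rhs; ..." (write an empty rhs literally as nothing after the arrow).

aab->b; bb->

  | baaabaab => babaab => babb => ba
  | bbbba => bba => a
  | bbaba => aba
  | baa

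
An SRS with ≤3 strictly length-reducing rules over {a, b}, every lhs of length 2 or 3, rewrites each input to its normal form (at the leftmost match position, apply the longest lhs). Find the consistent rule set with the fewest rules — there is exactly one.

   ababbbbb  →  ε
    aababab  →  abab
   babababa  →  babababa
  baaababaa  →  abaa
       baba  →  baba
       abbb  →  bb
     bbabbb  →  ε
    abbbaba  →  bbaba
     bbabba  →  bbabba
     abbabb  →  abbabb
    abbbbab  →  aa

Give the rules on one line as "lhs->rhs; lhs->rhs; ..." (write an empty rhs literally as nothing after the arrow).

aaa->bb; aab->; bbb->aa

  | ababbbbb => abaaabb => abbbbb => aaabb => bbbb => aab => ε
  | aababab => abab
  | babababa
  | baaababaa => bbbbabaa => aababaa => abaa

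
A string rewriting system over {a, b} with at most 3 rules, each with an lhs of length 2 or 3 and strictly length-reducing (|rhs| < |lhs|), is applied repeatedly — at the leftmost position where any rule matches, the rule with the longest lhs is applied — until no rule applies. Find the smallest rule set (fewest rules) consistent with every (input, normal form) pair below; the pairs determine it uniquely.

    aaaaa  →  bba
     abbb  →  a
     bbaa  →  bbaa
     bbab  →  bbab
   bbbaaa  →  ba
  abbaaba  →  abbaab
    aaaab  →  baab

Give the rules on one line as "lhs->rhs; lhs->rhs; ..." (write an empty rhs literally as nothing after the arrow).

  | aaaaa => baaa => bba
  | abbb => a
  | bbaa
  | bbab

aaa->ba; aba->ab; bbb->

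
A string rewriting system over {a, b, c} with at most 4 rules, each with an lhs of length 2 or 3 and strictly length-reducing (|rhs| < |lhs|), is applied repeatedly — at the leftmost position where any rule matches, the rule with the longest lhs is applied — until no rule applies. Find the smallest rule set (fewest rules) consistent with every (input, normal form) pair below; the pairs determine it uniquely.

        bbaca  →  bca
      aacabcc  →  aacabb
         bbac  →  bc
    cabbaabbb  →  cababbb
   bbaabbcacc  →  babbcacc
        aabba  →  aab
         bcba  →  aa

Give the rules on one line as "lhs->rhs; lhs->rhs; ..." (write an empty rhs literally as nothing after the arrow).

  | bbaca => bca
  | aacabcc => aacabb
  | bbac => bc
  | cabbaabbb => cababbb

bba->b; bcb->a; bcc->bb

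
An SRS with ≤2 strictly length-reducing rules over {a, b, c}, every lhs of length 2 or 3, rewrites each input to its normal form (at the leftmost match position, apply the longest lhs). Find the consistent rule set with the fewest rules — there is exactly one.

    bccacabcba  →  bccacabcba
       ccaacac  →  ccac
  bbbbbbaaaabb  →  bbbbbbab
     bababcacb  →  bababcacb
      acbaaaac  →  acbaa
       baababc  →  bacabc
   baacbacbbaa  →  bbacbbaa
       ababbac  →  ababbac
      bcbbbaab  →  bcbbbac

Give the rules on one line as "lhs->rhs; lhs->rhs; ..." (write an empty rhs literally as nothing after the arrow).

aab->ac; aac->

  | bccacabcba
  | ccaacac => ccac
  | bbbbbbaaaabb => bbbbbbaaacb => bbbbbbab
  | bababcacb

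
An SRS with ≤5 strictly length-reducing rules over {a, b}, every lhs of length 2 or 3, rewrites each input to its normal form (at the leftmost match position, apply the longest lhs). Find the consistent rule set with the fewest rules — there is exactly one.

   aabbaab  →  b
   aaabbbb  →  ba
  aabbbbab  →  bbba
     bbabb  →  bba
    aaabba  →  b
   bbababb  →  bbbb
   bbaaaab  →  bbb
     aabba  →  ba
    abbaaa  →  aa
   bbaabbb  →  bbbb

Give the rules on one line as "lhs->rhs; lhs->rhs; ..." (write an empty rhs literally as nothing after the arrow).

aaa->ba; aab->; ab->a; aba->

  | aabbaab => baab => b
  | aaabbbb => babbbb => babbb => babb => bab => ba
  | aabbbbab => bbbab => bbba
  | bbabb => bbab => bba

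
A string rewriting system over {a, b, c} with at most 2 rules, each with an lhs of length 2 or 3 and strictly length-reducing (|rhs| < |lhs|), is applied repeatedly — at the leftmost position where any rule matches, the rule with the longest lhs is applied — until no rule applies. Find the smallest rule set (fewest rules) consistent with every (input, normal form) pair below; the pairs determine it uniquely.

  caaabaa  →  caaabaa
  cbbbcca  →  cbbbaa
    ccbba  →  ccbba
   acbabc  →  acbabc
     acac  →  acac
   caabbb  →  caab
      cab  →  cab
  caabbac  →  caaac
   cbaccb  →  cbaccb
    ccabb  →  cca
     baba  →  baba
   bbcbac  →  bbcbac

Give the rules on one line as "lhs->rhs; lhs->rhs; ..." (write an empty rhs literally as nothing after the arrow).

abb->a; bcc->ba

  | caaabaa
  | cbbbcca => cbbbaa
  | ccbba
  | acbabc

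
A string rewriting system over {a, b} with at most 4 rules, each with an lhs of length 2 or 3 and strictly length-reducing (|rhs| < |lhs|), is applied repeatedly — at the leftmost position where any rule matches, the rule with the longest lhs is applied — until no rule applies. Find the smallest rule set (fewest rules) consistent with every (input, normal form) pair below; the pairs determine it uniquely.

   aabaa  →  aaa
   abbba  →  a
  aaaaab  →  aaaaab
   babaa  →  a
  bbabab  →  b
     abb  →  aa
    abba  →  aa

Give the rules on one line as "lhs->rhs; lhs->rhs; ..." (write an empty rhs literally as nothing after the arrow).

ba->; bb->a; bba->bb; bbb->b

  | aabaa => aaa
  | abbba => aba => a
  | aaaaab
  | babaa => baa => a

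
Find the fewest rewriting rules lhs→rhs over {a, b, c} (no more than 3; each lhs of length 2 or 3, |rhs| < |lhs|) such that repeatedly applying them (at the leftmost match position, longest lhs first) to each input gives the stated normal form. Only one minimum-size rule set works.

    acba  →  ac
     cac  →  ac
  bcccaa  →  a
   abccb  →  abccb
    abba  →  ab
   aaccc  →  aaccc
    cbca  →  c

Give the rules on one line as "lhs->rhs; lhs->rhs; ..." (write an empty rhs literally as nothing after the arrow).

  | acba => ac
  | cac => ac
  | bcccaa => bccaa => bcaa => baa => a
  | abccb

ba->; ca->a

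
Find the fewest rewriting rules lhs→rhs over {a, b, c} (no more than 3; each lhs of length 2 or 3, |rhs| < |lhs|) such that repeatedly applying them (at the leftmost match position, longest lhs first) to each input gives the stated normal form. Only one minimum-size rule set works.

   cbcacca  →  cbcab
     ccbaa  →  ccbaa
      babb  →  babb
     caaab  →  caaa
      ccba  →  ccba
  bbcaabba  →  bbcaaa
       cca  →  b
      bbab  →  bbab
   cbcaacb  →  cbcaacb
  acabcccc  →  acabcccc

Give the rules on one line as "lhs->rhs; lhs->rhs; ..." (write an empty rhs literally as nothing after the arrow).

  | cbcacca => cbcab
  | ccbaa
  | babb
  | caaab => caaa

aab->aa; cca->b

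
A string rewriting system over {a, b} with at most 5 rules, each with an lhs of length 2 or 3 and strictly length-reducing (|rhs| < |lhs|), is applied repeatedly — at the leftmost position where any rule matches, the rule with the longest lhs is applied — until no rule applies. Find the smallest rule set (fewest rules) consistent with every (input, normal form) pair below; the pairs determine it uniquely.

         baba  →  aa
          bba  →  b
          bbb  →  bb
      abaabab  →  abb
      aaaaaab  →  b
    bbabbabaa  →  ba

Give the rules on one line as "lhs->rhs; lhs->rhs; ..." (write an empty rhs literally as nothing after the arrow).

aab->b; bab->a; bba->b; bbb->bb

  | baba => aa
  | bba => b
  | bbb => bb
  | abaabab => abbab => abb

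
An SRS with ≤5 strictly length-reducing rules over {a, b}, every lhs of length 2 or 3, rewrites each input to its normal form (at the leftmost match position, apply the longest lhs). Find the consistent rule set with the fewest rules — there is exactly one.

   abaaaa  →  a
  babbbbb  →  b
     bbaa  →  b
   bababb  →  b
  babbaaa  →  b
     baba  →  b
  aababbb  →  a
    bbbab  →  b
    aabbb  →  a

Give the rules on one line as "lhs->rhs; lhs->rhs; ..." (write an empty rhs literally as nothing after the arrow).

aa->a; ab->a; ba->b; bb->b

  | abaaaa => aaaaa => aaaa => aaa => aa => a
  | babbbbb => bbbbbb => bbbbb => bbbb => bbb => bb => b
  | bbaa => baa => ba => b
  | bababb => bbabb => babb => bbb => bb => b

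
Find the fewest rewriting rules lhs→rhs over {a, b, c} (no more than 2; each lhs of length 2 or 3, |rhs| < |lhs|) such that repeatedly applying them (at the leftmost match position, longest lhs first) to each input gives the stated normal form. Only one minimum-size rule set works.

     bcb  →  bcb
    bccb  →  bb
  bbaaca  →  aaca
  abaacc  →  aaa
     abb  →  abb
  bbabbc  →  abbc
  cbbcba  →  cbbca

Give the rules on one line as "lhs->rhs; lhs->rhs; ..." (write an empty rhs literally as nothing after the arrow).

  | bcb
  | bccb => bb
  | bbaaca => baaca => aaca
  | abaacc => aaacc => aaa

ba->a; cc->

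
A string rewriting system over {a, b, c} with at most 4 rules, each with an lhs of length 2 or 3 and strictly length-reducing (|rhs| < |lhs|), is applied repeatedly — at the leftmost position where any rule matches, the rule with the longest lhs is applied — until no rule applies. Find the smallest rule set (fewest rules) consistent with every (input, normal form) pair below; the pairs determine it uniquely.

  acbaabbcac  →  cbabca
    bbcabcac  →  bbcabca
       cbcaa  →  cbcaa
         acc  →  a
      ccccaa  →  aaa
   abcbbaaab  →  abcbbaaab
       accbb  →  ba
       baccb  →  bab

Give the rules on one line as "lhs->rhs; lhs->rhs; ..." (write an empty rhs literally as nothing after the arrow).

abb->ba; ac->c; cac->ca; cc->a

  | acbaabbcac => cbaabbcac => cbabacac => cbabcac => cbabca
  | bbcabcac => bbcabca
  | cbcaa
  | acc => cc => a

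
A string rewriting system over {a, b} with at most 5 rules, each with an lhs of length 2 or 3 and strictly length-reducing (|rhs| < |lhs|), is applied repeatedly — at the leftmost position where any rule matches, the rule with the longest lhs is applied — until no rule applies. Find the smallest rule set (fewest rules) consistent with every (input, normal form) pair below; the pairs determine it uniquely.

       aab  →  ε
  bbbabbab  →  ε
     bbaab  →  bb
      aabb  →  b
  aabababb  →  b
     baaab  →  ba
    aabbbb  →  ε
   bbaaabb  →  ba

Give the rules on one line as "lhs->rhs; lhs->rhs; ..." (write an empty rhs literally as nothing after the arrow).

aab->; ab->a; bab->a; bbb->

  | aab => ε
  | bbbabbab => abbab => abab => aab => ε
  | bbaab => bb
  | aabb => b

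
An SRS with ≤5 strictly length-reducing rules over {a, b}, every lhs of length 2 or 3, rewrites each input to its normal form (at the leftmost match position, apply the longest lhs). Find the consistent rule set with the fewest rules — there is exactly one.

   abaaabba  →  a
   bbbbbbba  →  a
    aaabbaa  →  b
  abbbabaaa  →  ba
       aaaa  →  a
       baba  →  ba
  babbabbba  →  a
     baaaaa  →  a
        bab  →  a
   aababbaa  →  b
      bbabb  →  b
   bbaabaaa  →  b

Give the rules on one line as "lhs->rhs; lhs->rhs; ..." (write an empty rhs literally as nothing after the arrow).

aa->b; ab->b; aba->a; bb->a

  | abaaabba => aaabba => babba => bbba => aba => a
  | bbbbbbba => abbbbba => bbbbba => abbba => bbba => aba => a
  | aaabbaa => babbaa => bbbaa => abaa => aa => b
  | abbbabaaa => bbbabaaa => ababaaa => abaaa => aaa => ba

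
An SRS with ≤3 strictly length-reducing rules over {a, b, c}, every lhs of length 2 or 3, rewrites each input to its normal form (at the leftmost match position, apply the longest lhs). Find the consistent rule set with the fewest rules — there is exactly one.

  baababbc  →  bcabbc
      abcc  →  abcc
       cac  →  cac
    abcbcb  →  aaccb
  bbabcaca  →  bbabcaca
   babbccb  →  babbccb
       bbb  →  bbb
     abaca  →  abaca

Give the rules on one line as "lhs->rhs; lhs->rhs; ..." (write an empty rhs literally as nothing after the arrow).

aab->c; bcb->ac

  | baababbc => bcabbc
  | abcc
  | cac
  | abcbcb => aaccb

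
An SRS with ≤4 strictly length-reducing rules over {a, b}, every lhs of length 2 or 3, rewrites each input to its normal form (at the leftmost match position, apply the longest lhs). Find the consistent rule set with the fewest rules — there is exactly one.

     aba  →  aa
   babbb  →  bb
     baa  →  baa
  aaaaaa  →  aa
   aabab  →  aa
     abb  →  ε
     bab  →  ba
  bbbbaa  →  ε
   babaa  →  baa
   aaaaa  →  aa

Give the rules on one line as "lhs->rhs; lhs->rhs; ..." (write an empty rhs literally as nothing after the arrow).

aaa->aa; ab->a; abb->; bba->

  | aba => aa
  | babbb => bb
  | baa
  | aaaaaa => aaaaa => aaaa => aaa => aa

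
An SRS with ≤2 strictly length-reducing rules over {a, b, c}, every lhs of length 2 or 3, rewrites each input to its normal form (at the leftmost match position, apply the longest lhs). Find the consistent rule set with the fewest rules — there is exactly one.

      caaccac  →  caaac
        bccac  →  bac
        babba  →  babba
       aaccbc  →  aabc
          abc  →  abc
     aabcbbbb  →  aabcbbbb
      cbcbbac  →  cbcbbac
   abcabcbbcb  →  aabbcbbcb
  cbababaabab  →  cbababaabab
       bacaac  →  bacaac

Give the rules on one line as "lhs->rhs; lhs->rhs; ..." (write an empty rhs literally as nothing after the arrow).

  | caaccac => caaac
  | bccac => bac
  | babba
  | aaccbc => aabc

bca->ab; cc->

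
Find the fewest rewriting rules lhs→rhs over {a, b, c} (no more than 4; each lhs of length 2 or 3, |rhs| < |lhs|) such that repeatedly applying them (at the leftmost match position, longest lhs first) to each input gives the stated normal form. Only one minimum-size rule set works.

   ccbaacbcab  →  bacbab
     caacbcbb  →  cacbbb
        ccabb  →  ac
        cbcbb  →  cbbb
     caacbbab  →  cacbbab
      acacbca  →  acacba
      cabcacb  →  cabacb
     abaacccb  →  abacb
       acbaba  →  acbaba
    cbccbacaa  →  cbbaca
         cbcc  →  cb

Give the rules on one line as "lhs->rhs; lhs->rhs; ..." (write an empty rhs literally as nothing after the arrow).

aa->a; abb->ac; bc->b; cc->

  | ccbaacbcab => baacbcab => bacbcab => bacbab
  | caacbcbb => cacbcbb => cacbbb
  | ccabb => abb => ac
  | cbcbb => cbbb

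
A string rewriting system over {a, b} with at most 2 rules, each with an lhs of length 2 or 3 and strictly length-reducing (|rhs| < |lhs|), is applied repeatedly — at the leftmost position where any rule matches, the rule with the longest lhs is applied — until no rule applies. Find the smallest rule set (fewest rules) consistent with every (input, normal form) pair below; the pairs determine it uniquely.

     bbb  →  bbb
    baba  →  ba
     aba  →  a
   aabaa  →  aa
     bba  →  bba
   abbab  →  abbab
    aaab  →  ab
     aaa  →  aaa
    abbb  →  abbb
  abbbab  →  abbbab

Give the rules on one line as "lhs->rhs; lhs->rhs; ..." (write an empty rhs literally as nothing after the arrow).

  | bbb
  | baba => ba
  | aba => a
  | aabaa => abaa => aa

aab->ab; aba->a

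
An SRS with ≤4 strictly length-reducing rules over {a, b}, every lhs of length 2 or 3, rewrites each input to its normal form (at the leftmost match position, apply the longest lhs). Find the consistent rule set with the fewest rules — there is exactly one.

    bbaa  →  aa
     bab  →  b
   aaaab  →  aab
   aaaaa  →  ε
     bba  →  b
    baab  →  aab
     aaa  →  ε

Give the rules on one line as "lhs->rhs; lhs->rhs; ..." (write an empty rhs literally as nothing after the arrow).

  | bbaa => baa => aa
  | bab => b
  | aaaab => baab => aab
  | aaaaa => baaa => aaa => ba => ε

aaa->ba; ba->; baa->aa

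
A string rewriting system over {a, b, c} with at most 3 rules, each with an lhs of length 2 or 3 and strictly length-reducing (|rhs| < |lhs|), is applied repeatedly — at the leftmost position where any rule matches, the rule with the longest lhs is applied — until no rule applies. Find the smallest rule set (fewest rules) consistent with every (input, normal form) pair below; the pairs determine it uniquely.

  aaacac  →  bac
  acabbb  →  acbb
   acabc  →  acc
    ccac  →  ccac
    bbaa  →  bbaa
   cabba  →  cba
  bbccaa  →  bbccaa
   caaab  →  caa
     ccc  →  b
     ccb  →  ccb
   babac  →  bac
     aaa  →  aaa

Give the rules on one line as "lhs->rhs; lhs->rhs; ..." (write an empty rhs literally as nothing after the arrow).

  | aaacac => abbac => bac
  | acabbb => acbb
  | acabc => acc
  | ccac

aac->bb; ab->; ccc->b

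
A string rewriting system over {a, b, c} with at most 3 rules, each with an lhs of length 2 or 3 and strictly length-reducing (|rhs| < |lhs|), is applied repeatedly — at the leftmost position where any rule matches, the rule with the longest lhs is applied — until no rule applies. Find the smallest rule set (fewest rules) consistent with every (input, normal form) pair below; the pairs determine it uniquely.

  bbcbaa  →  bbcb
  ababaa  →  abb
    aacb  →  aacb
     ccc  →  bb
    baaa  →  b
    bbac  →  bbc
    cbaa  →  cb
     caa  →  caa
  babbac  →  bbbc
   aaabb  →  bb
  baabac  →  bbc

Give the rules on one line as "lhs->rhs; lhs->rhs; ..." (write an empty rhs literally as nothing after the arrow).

aaa->; ba->b; ccc->bb

  | bbcbaa => bbcba => bbcb
  | ababaa => abbaa => abba => abb
  | aacb
  | ccc => bb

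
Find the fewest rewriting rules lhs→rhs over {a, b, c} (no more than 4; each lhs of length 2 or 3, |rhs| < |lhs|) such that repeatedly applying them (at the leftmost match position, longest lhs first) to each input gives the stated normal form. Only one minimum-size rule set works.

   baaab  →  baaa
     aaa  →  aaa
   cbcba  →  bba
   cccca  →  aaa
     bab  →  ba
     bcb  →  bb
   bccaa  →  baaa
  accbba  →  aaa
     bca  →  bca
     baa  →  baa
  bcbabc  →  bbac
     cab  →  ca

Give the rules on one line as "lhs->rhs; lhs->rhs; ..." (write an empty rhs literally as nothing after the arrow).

ab->a; cb->b; cc->a

  | baaab => baaa
  | aaa
  | cbcba => bcba => bba
  | cccca => acca => aaa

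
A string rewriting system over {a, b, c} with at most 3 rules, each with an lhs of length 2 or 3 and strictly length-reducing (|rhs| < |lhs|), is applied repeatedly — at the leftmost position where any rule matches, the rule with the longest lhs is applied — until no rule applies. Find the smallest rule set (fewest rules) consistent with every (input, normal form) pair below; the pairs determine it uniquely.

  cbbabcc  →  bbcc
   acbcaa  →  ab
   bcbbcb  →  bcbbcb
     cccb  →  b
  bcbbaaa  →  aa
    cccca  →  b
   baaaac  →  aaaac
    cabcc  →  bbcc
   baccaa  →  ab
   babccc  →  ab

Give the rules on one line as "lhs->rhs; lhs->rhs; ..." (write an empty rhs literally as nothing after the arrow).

  | cbbabcc => cbabcc => cabcc => bbcc
  | acbcaa => acbba => acba => aca => ab
  | bcbbcb
  | cccb => b

ba->a; ca->b; ccc->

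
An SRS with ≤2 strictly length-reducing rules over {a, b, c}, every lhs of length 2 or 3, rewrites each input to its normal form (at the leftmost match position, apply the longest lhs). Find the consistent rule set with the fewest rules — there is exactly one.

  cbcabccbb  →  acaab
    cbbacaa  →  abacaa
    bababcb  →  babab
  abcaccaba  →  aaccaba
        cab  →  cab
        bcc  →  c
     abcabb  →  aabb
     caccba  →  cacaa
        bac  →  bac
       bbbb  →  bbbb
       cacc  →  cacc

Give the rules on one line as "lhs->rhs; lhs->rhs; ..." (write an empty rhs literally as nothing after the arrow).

bc->; cb->a

  | cbcabccbb => acabccbb => acacbb => acaab
  | cbbacaa => abacaa
  | bababcb => babab
  | abcaccaba => aaccaba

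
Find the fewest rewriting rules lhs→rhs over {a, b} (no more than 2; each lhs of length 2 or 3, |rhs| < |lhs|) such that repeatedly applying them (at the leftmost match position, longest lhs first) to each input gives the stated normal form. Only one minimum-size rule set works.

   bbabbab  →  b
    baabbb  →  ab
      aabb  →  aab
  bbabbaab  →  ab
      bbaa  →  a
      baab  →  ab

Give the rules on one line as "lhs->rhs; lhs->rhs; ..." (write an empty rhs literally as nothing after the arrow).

ba->; bb->b

  | bbabbab => babbab => bbab => bab => b
  | baabbb => abbb => abb => ab
  | aabb => aab
  | bbabbaab => babbaab => bbaab => baab => ab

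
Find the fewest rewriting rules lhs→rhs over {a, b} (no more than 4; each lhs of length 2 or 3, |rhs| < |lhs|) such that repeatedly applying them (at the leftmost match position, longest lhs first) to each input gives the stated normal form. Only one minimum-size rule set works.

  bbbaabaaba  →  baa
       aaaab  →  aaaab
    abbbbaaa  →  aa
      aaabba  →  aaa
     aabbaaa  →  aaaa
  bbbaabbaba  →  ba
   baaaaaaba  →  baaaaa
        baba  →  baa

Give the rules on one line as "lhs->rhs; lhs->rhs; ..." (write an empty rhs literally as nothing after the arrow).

  | bbbaabaaba => babaaba => baaaba => baa
  | aaaab
  | abbbbaaa => abbaa => aa
  | aaabba => aaa

aba->; bab->ba; bba->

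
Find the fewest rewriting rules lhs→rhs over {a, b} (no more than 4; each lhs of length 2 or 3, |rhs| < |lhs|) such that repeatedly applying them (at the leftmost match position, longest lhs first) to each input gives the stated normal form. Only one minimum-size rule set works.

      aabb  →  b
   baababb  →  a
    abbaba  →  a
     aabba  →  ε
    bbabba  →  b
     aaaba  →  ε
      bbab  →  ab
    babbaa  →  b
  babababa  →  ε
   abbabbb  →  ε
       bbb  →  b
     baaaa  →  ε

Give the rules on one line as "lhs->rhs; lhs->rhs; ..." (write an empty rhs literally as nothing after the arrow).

aa->b; ba->; bb->

  | aabb => bbb => b
  | baababb => ababb => abb => a
  | abbaba => aaba => bba => a
  | aabba => bbba => ba => ε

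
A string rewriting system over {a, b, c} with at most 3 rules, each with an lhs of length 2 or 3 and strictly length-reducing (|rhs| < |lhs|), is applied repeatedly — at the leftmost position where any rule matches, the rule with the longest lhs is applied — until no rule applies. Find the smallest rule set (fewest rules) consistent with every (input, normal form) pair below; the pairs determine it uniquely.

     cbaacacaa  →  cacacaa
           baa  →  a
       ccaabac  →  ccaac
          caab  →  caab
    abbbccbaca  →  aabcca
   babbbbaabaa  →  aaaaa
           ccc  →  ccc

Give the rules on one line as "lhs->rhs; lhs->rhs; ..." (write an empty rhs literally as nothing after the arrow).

ba->; bb->a; ccb->cb

  | cbaacacaa => cacacaa
  | baa => a
  | ccaabac => ccaac
  | caab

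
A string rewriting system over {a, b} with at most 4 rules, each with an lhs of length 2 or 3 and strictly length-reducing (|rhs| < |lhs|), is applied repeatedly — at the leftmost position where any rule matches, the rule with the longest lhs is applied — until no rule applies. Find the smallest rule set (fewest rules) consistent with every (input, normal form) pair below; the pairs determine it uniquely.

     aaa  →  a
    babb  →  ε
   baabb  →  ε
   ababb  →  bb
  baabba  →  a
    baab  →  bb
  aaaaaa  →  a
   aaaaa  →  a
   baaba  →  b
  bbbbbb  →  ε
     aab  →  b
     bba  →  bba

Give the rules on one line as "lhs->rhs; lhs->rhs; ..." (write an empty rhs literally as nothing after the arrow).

aa->a; ab->b; aba->; bbb->

  | aaa => aa => a
  | babb => bbb => ε
  | baabb => babb => bbb => ε
  | ababb => bb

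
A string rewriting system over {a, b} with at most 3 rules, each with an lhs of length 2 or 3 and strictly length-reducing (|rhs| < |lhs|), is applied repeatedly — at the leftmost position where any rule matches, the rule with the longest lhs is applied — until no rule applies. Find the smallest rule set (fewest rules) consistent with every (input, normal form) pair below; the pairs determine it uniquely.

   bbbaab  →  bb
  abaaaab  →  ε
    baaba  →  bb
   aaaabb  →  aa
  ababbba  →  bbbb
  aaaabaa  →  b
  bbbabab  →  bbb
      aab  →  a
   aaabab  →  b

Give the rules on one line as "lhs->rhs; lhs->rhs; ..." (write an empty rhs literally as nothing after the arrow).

ab->; aba->bb; ba->

  | bbbaab => bbab => bb
  | abaaaab => bbaaab => baab => ab => ε
  | baaba => aba => bb
  | aaaabb => aaab => aa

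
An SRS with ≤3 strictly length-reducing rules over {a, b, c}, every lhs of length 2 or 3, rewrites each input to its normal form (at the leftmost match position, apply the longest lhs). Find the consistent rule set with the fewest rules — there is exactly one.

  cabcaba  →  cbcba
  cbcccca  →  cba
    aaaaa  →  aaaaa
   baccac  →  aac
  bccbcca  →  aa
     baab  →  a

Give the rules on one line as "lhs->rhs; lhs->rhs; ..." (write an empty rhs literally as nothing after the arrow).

ab->b; bb->a; cc->b

  | cabcaba => cbcaba => cbcba
  | cbcccca => cbbcca => cacca => caba => cba
  | aaaaa
  | baccac => babac => bbac => aac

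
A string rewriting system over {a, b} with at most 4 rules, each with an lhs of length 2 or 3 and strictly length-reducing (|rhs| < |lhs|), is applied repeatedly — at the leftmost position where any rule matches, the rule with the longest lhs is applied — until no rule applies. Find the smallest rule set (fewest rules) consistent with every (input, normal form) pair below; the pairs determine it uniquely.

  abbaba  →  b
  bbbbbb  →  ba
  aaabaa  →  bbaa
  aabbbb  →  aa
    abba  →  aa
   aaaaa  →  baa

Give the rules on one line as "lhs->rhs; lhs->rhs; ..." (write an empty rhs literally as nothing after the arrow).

aaa->b; ab->a; bbb->ba

  | abbaba => ababa => aaba => aaa => b
  | bbbbbb => babbb => babb => bab => ba
  | aaabaa => bbaa
  | aabbbb => aabbb => aabb => aab => aa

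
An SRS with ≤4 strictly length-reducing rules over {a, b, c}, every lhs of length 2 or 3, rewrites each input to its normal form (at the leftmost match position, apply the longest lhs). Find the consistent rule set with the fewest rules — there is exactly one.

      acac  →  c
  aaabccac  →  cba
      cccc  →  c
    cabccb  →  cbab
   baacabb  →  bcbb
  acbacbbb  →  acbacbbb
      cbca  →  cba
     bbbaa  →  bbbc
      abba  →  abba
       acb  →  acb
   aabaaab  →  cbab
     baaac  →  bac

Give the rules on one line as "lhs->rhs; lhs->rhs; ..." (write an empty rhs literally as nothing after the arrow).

  | acac => acc => aa => c
  | aaabccac => cabccac => cbccac => cbaac => cbcc => cba
  | cccc => acc => aa => c
  | cabccb => cbccb => cbab

aa->c; bca->ba; ca->c; cc->a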